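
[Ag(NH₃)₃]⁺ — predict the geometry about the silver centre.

Ammonia is neutral; balancing the +1 overall charge requires Ag(I).
Group 11 minus oxidation state 1 gives a d¹⁰ configuration.
With 3 monodentate ligands the coordination number is 3.
Three ligands around a d¹⁰ centre minimise repulsion in a trigonal-planar arrangement.

trigonal planar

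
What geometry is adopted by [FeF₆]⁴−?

Summing ligand charges against the −4 overall charge gives an oxidation state of +2 for iron.
Iron is a group-8 element; Fe(II) is therefore d⁶.
Coordination number: 6.
Six donors around a single metal centre give an octahedral coordination sphere.

octahedral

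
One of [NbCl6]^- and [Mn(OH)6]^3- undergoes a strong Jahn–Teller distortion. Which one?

[NbCl6]^-: Each chloride is −1; balancing the −1 overall charge requires Nb(V). Nb sits in group 5, so the d-electron count is 5 − 5 = 0. The d⁰ configuration leaves the e_g set evenly filled (or empty) — no strong Jahn–Teller driving force.
[Mn(OH)6]^3-: Summing ligand charges against the −3 overall charge gives an oxidation state of +3 for manganese. Group 7 minus oxidation state 3 gives a d⁴ configuration. Hydroxide is a weak-field ligand for a first-row metal, so the complex is high-spin. The t₂g³e_g¹ (high-spin) configuration has an unevenly filled e_g set; the Jahn–Teller theorem predicts a tetragonal distortion (typically axial elongation) to lift the degeneracy.

[Mn(OH)6]^3-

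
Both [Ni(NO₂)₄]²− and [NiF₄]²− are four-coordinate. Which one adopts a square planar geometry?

For [Ni(NO₂)₄]²−: Ligand charges: each nitro (N-bound nitrite) is −1. With an overall charge of −2 the nickel centre must be in the +2 oxidation state. Group 10 minus oxidation state 2 gives a d⁸ configuration. Nitro (N-bound nitrite) is a strong-field ligand (high in the spectrochemical series). A 3d d⁸ ion with strong-field ligands gains enough CFSE to favour square planar over tetrahedral. → square planar.
For [NiF₄]²−: Each fluoride is −1; balancing the −2 overall charge requires Ni(II). Nickel is a group-10 element; Ni(II) is therefore d⁸. Fluoride is a weak-field ligand. With weak-field ligands the CFSE gain from square planar is small, so a 3d d⁸ ion takes the sterically preferred tetrahedral geometry. → tetrahedral.

[Ni(NO₂)₄]²−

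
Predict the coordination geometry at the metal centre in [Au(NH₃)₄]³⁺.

Summing ligand charges against the +3 overall charge gives an oxidation state of +3 for gold.
Group 11 minus oxidation state 3 gives a d⁸ configuration.
With 4 monodentate ligands the coordination number is 4.
A 5d d⁸ ion has a large crystal-field splitting; square planar leaves the high-energy d_{x²−y²} orbital empty and maximises CFSE.

square planar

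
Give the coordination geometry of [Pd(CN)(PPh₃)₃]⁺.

square planar

Each cyanide is −1; triphenylphosphine is neutral; balancing the +1 overall charge requires Pd(II).
Group 10 minus oxidation state 2 gives a d⁸ configuration.
Coordination number: 4.
A 4d d⁸ ion has a large crystal-field splitting; square planar leaves the high-energy d_{x²−y²} orbital empty and maximises CFSE.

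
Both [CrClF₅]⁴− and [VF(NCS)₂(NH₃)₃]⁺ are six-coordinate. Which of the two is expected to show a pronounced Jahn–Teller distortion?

[CrClF₅]⁴−

[CrClF₅]⁴−: Each chloride is −1; each fluoride is −1; balancing the −4 overall charge requires Cr(II). Group 6 minus oxidation state 2 gives a d⁴ configuration. Chloride and fluoride are weak-field ligands for a first-row metal, so the complex is high-spin. The t₂g³e_g¹ (high-spin) configuration has an unevenly filled e_g set; the Jahn–Teller theorem predicts a tetragonal distortion (typically axial elongation) to lift the degeneracy.
[VF(NCS)₂(NH₃)₃]⁺: Each fluoride is −1; each isothiocyanate is −1; ammonia is neutral; balancing the +1 overall charge requires V(IV). V sits in group 5, so the d-electron count is 5 − 4 = 1. The d¹ configuration leaves the e_g set evenly filled (or empty) — no strong Jahn–Teller driving force.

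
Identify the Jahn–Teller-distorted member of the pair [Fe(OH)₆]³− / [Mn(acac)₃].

[Fe(OH)₆]³−: Ligand charges: each hydroxide is −1. With an overall charge of −3 the iron centre must be in the +3 oxidation state. Fe sits in group 8, so the d-electron count is 8 − 3 = 5. Hydroxide is a weak-field ligand for a first-row metal, so the complex is high-spin. The d⁵ configuration leaves the e_g set evenly filled (or empty) — no strong Jahn–Teller driving force.
[Mn(acac)₃]: Each acetylacetonate is −1; balancing the 0 overall charge requires Mn(III). Manganese is a group-7 element; Mn(III) is therefore d⁴. Acetylacetonate is a weak-field ligand for a first-row metal, so the complex is high-spin. The t₂g³e_g¹ (high-spin) configuration has an unevenly filled e_g set; the Jahn–Teller theorem predicts a tetragonal distortion (typically axial elongation) to lift the degeneracy.

[Mn(acac)₃]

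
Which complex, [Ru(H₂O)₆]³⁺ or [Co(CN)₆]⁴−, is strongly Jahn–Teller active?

[Ru(H₂O)₆]³⁺: Ligand charges: water is neutral. With an overall charge of +3 the ruthenium centre must be in the +3 oxidation state. Ruthenium is a group-8 element; Ru(III) is therefore d⁵. A 4d ion has a large Δₒ and is invariably low-spin. The d⁵ configuration leaves the e_g set evenly filled (or empty) — no strong Jahn–Teller driving force.
[Co(CN)₆]⁴−: Ligand charges: each cyanide is −1. With an overall charge of −4 the cobalt centre must be in the +2 oxidation state. Group 9 minus oxidation state 2 gives a d⁷ configuration. Cyanide is a strong-field ligand (high in the spectrochemical series) for a first-row metal, so the complex is low-spin. The t₂g⁶e_g¹ (low-spin) configuration has an unevenly filled e_g set; the Jahn–Teller theorem predicts a tetragonal distortion (typically axial elongation) to lift the degeneracy.

[Co(CN)₆]⁴−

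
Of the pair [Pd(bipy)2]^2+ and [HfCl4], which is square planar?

[Pd(bipy)2]^2+

For [Pd(bipy)2]^2+: Summing ligand charges against the +2 overall charge gives an oxidation state of +2 for palladium. Palladium is a group-10 element; Pd(II) is therefore d⁸. A 4d d⁸ ion has a large crystal-field splitting; square planar leaves the high-energy d_{x²−y²} orbital empty and maximises CFSE. → square planar.
For [HfCl4]: Summing ligand charges against the 0 overall charge gives an oxidation state of +4 for hafnium. Hafnium is a group-4 element; Hf(IV) is therefore d⁰. A d⁰ ion has no crystal-field stabilisation preference between square planar and tetrahedral, so four ligands adopt the sterically favoured tetrahedral geometry. → tetrahedral.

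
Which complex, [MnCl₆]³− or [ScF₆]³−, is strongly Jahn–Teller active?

[MnCl₆]³−: Each chloride is −1; balancing the −3 overall charge requires Mn(III). Manganese is a group-7 element; Mn(III) is therefore d⁴. Chloride is a weak-field ligand for a first-row metal, so the complex is high-spin. The t₂g³e_g¹ (high-spin) configuration has an unevenly filled e_g set; the Jahn–Teller theorem predicts a tetragonal distortion (typically axial elongation) to lift the degeneracy.
[ScF₆]³−: Summing ligand charges against the −3 overall charge gives an oxidation state of +3 for scandium. Scandium is a group-3 element; Sc(III) is therefore d⁰. The d⁰ configuration leaves the e_g set evenly filled (or empty) — no strong Jahn–Teller driving force.

[MnCl₆]³−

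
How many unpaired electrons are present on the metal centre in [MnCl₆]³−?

Each chloride is −1; balancing the −3 overall charge requires Mn(III).
Mn sits in group 7, so the d-electron count is 7 − 3 = 4.
The spin state decides the count: Chloride is a weak-field ligand for a first-row metal, so the complex is high-spin.
An octahedral high-spin d⁴ ion is t₂g³e_g¹, giving 4 unpaired electrons.

4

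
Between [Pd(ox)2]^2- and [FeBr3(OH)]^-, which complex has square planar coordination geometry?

For [Pd(ox)2]^2-: Summing ligand charges against the −2 overall charge gives an oxidation state of +2 for palladium. Pd sits in group 10, so the d-electron count is 10 − 2 = 8. A 4d d⁸ ion has a large crystal-field splitting; square planar leaves the high-energy d_{x²−y²} orbital empty and maximises CFSE. → square planar.
For [FeBr3(OH)]^-: Ligand charges: each bromide is −1; each hydroxide is −1. With an overall charge of −1 the iron centre must be in the +3 oxidation state. Iron is a group-8 element; Fe(III) is therefore d⁵. A high-spin d⁵ ion has zero CFSE in either geometry, so four ligands adopt the sterically favoured tetrahedral geometry. → tetrahedral.

[Pd(ox)2]^2-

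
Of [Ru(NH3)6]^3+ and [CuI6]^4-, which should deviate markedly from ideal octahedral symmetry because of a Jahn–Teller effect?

[CuI6]^4-

[Ru(NH3)6]^3+: Ammonia is neutral; balancing the +3 overall charge requires Ru(III). Group 8 minus oxidation state 3 gives a d⁵ configuration. A 4d ion has a large Δₒ and is invariably low-spin. The d⁵ configuration leaves the e_g set evenly filled (or empty) — no strong Jahn–Teller driving force.
[CuI6]^4-: Each iodide is −1; balancing the −4 overall charge requires Cu(II). Copper is a group-11 element; Cu(II) is therefore d⁹. The t₂g⁶e_g³ configuration has an unevenly filled e_g set; the Jahn–Teller theorem predicts a tetragonal distortion (typically axial elongation) to lift the degeneracy.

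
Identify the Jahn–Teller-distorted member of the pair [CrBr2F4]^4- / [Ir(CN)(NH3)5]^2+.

[CrBr2F4]^4-

[CrBr2F4]^4-: Summing ligand charges against the −4 overall charge gives an oxidation state of +2 for chromium. Cr sits in group 6, so the d-electron count is 6 − 2 = 4. Bromide and fluoride are weak-field ligands for a first-row metal, so the complex is high-spin. The t₂g³e_g¹ (high-spin) configuration has an unevenly filled e_g set; the Jahn–Teller theorem predicts a tetragonal distortion (typically axial elongation) to lift the degeneracy.
[Ir(CN)(NH3)5]^2+: Summing ligand charges against the +2 overall charge gives an oxidation state of +3 for iridium. Iridium is a group-9 element; Ir(III) is therefore d⁶. A 5d ion has a large Δₒ and is invariably low-spin. The d⁶ configuration leaves the e_g set evenly filled (or empty) — no strong Jahn–Teller driving force.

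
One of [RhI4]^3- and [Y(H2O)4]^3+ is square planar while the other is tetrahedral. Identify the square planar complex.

[RhI4]^3-

For [RhI4]^3-: Summing ligand charges against the −3 overall charge gives an oxidation state of +1 for rhodium. Rhodium is a group-9 element; Rh(I) is therefore d⁸. A 4d d⁸ ion has a large crystal-field splitting; square planar leaves the high-energy d_{x²−y²} orbital empty and maximises CFSE. → square planar.
For [Y(H2O)4]^3+: Ligand charges: water is neutral. With an overall charge of +3 the yttrium centre must be in the +3 oxidation state. Yttrium is a group-3 element; Y(III) is therefore d⁰. A d⁰ ion has no crystal-field stabilisation preference between square planar and tetrahedral, so four ligands adopt the sterically favoured tetrahedral geometry. → tetrahedral.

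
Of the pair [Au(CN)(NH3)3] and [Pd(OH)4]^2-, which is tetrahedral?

For [Au(CN)(NH3)3]: Ligand charges: each cyanide is −1; ammonia is neutral. With an overall charge of 0 the gold centre must be in the +1 oxidation state. Group 11 minus oxidation state 1 gives a d¹⁰ configuration. A d¹⁰ ion has no crystal-field stabilisation preference between square planar and tetrahedral, so four ligands adopt the sterically favoured tetrahedral geometry. → tetrahedral.
For [Pd(OH)4]^2-: Ligand charges: each hydroxide is −1. With an overall charge of −2 the palladium centre must be in the +2 oxidation state. Pd sits in group 10, so the d-electron count is 10 − 2 = 8. A 4d d⁸ ion has a large crystal-field splitting; square planar leaves the high-energy d_{x²−y²} orbital empty and maximises CFSE. → square planar.

[Au(CN)(NH3)3]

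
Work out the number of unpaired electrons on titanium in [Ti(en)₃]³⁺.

Summing ligand charges against the +3 overall charge gives an oxidation state of +3 for titanium.
Titanium is a group-4 element; Ti(III) is therefore d¹.
Counting donor atoms: 3×ethylenediamine (bidentate) → 6 donors. Coordination number = 6.
In an octahedral field the d¹ configuration is t₂g¹e_g⁰ (only one arrangement possible), giving 1 unpaired electron.

1 unpaired electron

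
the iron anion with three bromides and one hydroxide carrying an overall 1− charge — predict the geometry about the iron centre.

Summing ligand charges against the −1 overall charge gives an oxidation state of +3 for iron.
Iron is a group-8 element; Fe(III) is therefore d⁵.
With 4 monodentate ligands the coordination number is 4.
Bromide and hydroxide are weak-field ligands.
A high-spin d⁵ ion has zero CFSE in either geometry, so four ligands adopt the sterically favoured tetrahedral geometry.

tetrahedral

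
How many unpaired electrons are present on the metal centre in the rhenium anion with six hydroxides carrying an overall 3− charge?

2

Each hydroxide is −1; balancing the −3 overall charge requires Re(III).
Re sits in group 7, so the d-electron count is 7 − 3 = 4.
The spin state decides the count: a 5d ion has a large Δₒ and is invariably low-spin.
An octahedral low-spin d⁴ ion is t₂g⁴e_g⁰, giving 2 unpaired electrons.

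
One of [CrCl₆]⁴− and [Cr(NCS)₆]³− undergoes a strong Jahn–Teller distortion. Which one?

[CrCl₆]⁴−: Ligand charges: each chloride is −1. With an overall charge of −4 the chromium centre must be in the +2 oxidation state. Cr sits in group 6, so the d-electron count is 6 − 2 = 4. Chloride is a weak-field ligand for a first-row metal, so the complex is high-spin. The t₂g³e_g¹ (high-spin) configuration has an unevenly filled e_g set; the Jahn–Teller theorem predicts a tetragonal distortion (typically axial elongation) to lift the degeneracy.
[Cr(NCS)₆]³−: Summing ligand charges against the −3 overall charge gives an oxidation state of +3 for chromium. Group 6 minus oxidation state 3 gives a d³ configuration. The d³ configuration leaves the e_g set evenly filled (or empty) — no strong Jahn–Teller driving force.

[CrCl₆]⁴−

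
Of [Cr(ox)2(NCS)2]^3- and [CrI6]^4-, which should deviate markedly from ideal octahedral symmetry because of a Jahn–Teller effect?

[Cr(ox)2(NCS)2]^3-: Each oxalate is −2; each isothiocyanate is −1; balancing the −3 overall charge requires Cr(III). Chromium is a group-6 element; Cr(III) is therefore d³. The d³ configuration leaves the e_g set evenly filled (or empty) — no strong Jahn–Teller driving force.
[CrI6]^4-: Ligand charges: each iodide is −1. With an overall charge of −4 the chromium centre must be in the +2 oxidation state. Group 6 minus oxidation state 2 gives a d⁴ configuration. Iodide is a weak-field ligand for a first-row metal, so the complex is high-spin. The t₂g³e_g¹ (high-spin) configuration has an unevenly filled e_g set; the Jahn–Teller theorem predicts a tetragonal distortion (typically axial elongation) to lift the degeneracy.

[CrI6]^4-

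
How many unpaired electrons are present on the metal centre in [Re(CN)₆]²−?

Summing ligand charges against the −2 overall charge gives an oxidation state of +4 for rhenium.
Re sits in group 7, so the d-electron count is 7 − 4 = 3.
In an octahedral field the d³ configuration is t₂g³e_g⁰ (only one arrangement possible), giving 3 unpaired electrons.

3 unpaired electrons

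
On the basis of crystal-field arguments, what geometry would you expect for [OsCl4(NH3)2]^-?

Ligand charges: each chloride is −1; ammonia is neutral. With an overall charge of −1 the osmium centre must be in the +3 oxidation state.
Os sits in group 8, so the d-electron count is 8 − 3 = 5.
Coordination number: 6.
Six donors around a single metal centre give an octahedral coordination sphere.

octahedral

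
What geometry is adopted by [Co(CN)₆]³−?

Each cyanide is −1; balancing the −3 overall charge requires Co(III).
Cobalt is a group-9 element; Co(III) is therefore d⁶.
Coordination number: 6.
Six donors around a single metal centre give an octahedral coordination sphere.

octahedral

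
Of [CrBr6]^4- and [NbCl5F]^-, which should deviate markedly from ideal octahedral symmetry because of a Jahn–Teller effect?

[CrBr6]^4-: Each bromide is −1; balancing the −4 overall charge requires Cr(II). Cr sits in group 6, so the d-electron count is 6 − 2 = 4. Bromide is a weak-field ligand for a first-row metal, so the complex is high-spin. The t₂g³e_g¹ (high-spin) configuration has an unevenly filled e_g set; the Jahn–Teller theorem predicts a tetragonal distortion (typically axial elongation) to lift the degeneracy.
[NbCl5F]^-: Ligand charges: each chloride is −1; each fluoride is −1. With an overall charge of −1 the niobium centre must be in the +5 oxidation state. Group 5 minus oxidation state 5 gives a d⁰ configuration. The d⁰ configuration leaves the e_g set evenly filled (or empty) — no strong Jahn–Teller driving force.

[CrBr6]^4-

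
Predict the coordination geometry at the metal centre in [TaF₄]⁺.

Ligand charges: each fluoride is −1. With an overall charge of +1 the tantalum centre must be in the +5 oxidation state.
Ta sits in group 5, so the d-electron count is 5 − 5 = 0.
Coordination number: 4.
A d⁰ ion has no crystal-field stabilisation preference between square planar and tetrahedral, so four ligands adopt the sterically favoured tetrahedral geometry.

tetrahedral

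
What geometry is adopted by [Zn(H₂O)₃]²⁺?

Ligand charges: water is neutral. With an overall charge of +2 the zinc centre must be in the +2 oxidation state.
Zinc is a group-12 element; Zn(II) is therefore d¹⁰.
Coordination number: 3.
Three ligands around a d¹⁰ centre minimise repulsion in a trigonal-planar arrangement.

trigonal planar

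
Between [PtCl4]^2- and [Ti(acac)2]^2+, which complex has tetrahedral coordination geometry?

[Ti(acac)2]^2+

For [PtCl4]^2-: Ligand charges: each chloride is −1. With an overall charge of −2 the platinum centre must be in the +2 oxidation state. Group 10 minus oxidation state 2 gives a d⁸ configuration. A 5d d⁸ ion has a large crystal-field splitting; square planar leaves the high-energy d_{x²−y²} orbital empty and maximises CFSE. → square planar.
For [Ti(acac)2]^2+: Ligand charges: each acetylacetonate is −1. With an overall charge of +2 the titanium centre must be in the +4 oxidation state. Titanium is a group-4 element; Ti(IV) is therefore d⁰. A d⁰ ion has no crystal-field stabilisation preference between square planar and tetrahedral, so four ligands adopt the sterically favoured tetrahedral geometry. → tetrahedral.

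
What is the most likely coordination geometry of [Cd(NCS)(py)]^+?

Ligand charges: each isothiocyanate is −1; pyridine is neutral. With an overall charge of +1 the cadmium centre must be in the +2 oxidation state.
Group 12 minus oxidation state 2 gives a d¹⁰ configuration.
Coordination number: 2.
A d¹⁰ ion with only two ligands adopts a linear arrangement (sp hybridisation; no CFSE preference).

linear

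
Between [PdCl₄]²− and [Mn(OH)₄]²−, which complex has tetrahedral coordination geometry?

For [PdCl₄]²−: Ligand charges: each chloride is −1. With an overall charge of −2 the palladium centre must be in the +2 oxidation state. Palladium is a group-10 element; Pd(II) is therefore d⁸. A 4d d⁸ ion has a large crystal-field splitting; square planar leaves the high-energy d_{x²−y²} orbital empty and maximises CFSE. → square planar.
For [Mn(OH)₄]²−: Ligand charges: each hydroxide is −1. With an overall charge of −2 the manganese centre must be in the +2 oxidation state. Manganese is a group-7 element; Mn(II) is therefore d⁵. A high-spin d⁵ ion has zero CFSE in either geometry, so four ligands adopt the sterically favoured tetrahedral geometry. → tetrahedral.

[Mn(OH)₄]²−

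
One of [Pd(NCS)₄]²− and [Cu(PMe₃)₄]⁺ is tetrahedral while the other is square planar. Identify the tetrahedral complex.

For [Pd(NCS)₄]²−: Ligand charges: each isothiocyanate is −1. With an overall charge of −2 the palladium centre must be in the +2 oxidation state. Pd sits in group 10, so the d-electron count is 10 − 2 = 8. A 4d d⁸ ion has a large crystal-field splitting; square planar leaves the high-energy d_{x²−y²} orbital empty and maximises CFSE. → square planar.
For [Cu(PMe₃)₄]⁺: Summing ligand charges against the +1 overall charge gives an oxidation state of +1 for copper. Copper is a group-11 element; Cu(I) is therefore d¹⁰. A d¹⁰ ion has no crystal-field stabilisation preference between square planar and tetrahedral, so four ligands adopt the sterically favoured tetrahedral geometry. → tetrahedral.

[Cu(PMe₃)₄]⁺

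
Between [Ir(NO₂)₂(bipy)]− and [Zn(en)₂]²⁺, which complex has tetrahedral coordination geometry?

For [Ir(NO₂)₂(bipy)]−: Each nitro (N-bound nitrite) is −1; 2,2′-bipyridine is neutral; balancing the −1 overall charge requires Ir(I). Group 9 minus oxidation state 1 gives a d⁸ configuration. A 5d d⁸ ion has a large crystal-field splitting; square planar leaves the high-energy d_{x²−y²} orbital empty and maximises CFSE. → square planar.
For [Zn(en)₂]²⁺: Ethylenediamine is neutral; balancing the +2 overall charge requires Zn(II). Zinc is a group-12 element; Zn(II) is therefore d¹⁰. A d¹⁰ ion has no crystal-field stabilisation preference between square planar and tetrahedral, so four ligands adopt the sterically favoured tetrahedral geometry. → tetrahedral.

[Zn(en)₂]²⁺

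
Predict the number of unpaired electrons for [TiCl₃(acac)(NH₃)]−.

Summing ligand charges against the −1 overall charge gives an oxidation state of +3 for titanium.
Titanium is a group-4 element; Ti(III) is therefore d¹.
Counting donor atoms: 3×chloride (monodentate) → 3 donors; 1×acetylacetonate (bidentate) → 2 donors; 1×ammonia (monodentate) → 1 donor. Coordination number = 6.
In an octahedral field the d¹ configuration is t₂g¹e_g⁰ (only one arrangement possible), giving 1 unpaired electron.

1 unpaired electron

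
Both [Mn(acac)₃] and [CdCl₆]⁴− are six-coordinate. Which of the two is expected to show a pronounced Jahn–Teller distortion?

[Mn(acac)₃]

[Mn(acac)₃]: Each acetylacetonate is −1; balancing the 0 overall charge requires Mn(III). Mn sits in group 7, so the d-electron count is 7 − 3 = 4. Acetylacetonate is a weak-field ligand for a first-row metal, so the complex is high-spin. The t₂g³e_g¹ (high-spin) configuration has an unevenly filled e_g set; the Jahn–Teller theorem predicts a tetragonal distortion (typically axial elongation) to lift the degeneracy.
[CdCl₆]⁴−: Summing ligand charges against the −4 overall charge gives an oxidation state of +2 for cadmium. Cadmium is a group-12 element; Cd(II) is therefore d¹⁰. The d¹⁰ configuration leaves the e_g set evenly filled (or empty) — no strong Jahn–Teller driving force.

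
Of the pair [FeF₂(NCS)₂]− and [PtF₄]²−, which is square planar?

[PtF₄]²−

For [FeF₂(NCS)₂]−: Ligand charges: each fluoride is −1; each isothiocyanate is −1. With an overall charge of −1 the iron centre must be in the +3 oxidation state. Iron is a group-8 element; Fe(III) is therefore d⁵. A high-spin d⁵ ion has zero CFSE in either geometry, so four ligands adopt the sterically favoured tetrahedral geometry. → tetrahedral.
For [PtF₄]²−: Summing ligand charges against the −2 overall charge gives an oxidation state of +2 for platinum. Group 10 minus oxidation state 2 gives a d⁸ configuration. A 5d d⁸ ion has a large crystal-field splitting; square planar leaves the high-energy d_{x²−y²} orbital empty and maximises CFSE. → square planar.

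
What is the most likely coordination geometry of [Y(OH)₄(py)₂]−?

octahedral

Summing ligand charges against the −1 overall charge gives an oxidation state of +3 for yttrium.
Y sits in group 3, so the d-electron count is 3 − 3 = 0.
Coordination number: 6.
Six donors around a single metal centre give an octahedral coordination sphere.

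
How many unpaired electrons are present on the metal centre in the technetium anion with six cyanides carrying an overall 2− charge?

3

Summing ligand charges against the −2 overall charge gives an oxidation state of +4 for technetium.
Tc sits in group 7, so the d-electron count is 7 − 4 = 3.
In an octahedral field the d³ configuration is t₂g³e_g⁰ (only one arrangement possible), giving 3 unpaired electrons.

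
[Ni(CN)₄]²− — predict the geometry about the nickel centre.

square planar

Each cyanide is −1; balancing the −2 overall charge requires Ni(II).
Nickel is a group-10 element; Ni(II) is therefore d⁸.
With 4 monodentate ligands the coordination number is 4.
Cyanide is a strong-field ligand (high in the spectrochemical series).
A 3d d⁸ ion with strong-field ligands gains enough CFSE to favour square planar over tetrahedral.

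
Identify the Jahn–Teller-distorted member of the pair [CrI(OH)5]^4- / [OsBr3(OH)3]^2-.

[CrI(OH)5]^4-: Ligand charges: each iodide is −1; each hydroxide is −1. With an overall charge of −4 the chromium centre must be in the +2 oxidation state. Chromium is a group-6 element; Cr(II) is therefore d⁴. Hydroxide and iodide are weak-field ligands for a first-row metal, so the complex is high-spin. The t₂g³e_g¹ (high-spin) configuration has an unevenly filled e_g set; the Jahn–Teller theorem predicts a tetragonal distortion (typically axial elongation) to lift the degeneracy.
[OsBr3(OH)3]^2-: Each bromide is −1; each hydroxide is −1; balancing the −2 overall charge requires Os(IV). Group 8 minus oxidation state 4 gives a d⁴ configuration. A 5d ion has a large Δₒ and is invariably low-spin. The d⁴ configuration leaves the e_g set evenly filled (or empty) — no strong Jahn–Teller driving force.

[CrI(OH)5]^4-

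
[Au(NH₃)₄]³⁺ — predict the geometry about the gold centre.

square planar

Summing ligand charges against the +3 overall charge gives an oxidation state of +3 for gold.
Group 11 minus oxidation state 3 gives a d⁸ configuration.
Coordination number: 4.
A 5d d⁸ ion has a large crystal-field splitting; square planar leaves the high-energy d_{x²−y²} orbital empty and maximises CFSE.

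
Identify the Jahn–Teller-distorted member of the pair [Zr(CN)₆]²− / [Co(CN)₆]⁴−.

[Zr(CN)₆]²−: Each cyanide is −1; balancing the −2 overall charge requires Zr(IV). Group 4 minus oxidation state 4 gives a d⁰ configuration. The d⁰ configuration leaves the e_g set evenly filled (or empty) — no strong Jahn–Teller driving force.
[Co(CN)₆]⁴−: Each cyanide is −1; balancing the −4 overall charge requires Co(II). Co sits in group 9, so the d-electron count is 9 − 2 = 7. Cyanide is a strong-field ligand (high in the spectrochemical series) for a first-row metal, so the complex is low-spin. The t₂g⁶e_g¹ (low-spin) configuration has an unevenly filled e_g set; the Jahn–Teller theorem predicts a tetragonal distortion (typically axial elongation) to lift the degeneracy.

[Co(CN)₆]⁴−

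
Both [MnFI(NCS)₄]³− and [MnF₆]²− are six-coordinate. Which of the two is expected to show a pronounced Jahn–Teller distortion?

[MnFI(NCS)₄]³−

[MnFI(NCS)₄]³−: Each fluoride is −1; each iodide is −1; each isothiocyanate is −1; balancing the −3 overall charge requires Mn(III). Group 7 minus oxidation state 3 gives a d⁴ configuration. Fluoride, iodide, and isothiocyanate are weak-field ligands for a first-row metal, so the complex is high-spin. The t₂g³e_g¹ (high-spin) configuration has an unevenly filled e_g set; the Jahn–Teller theorem predicts a tetragonal distortion (typically axial elongation) to lift the degeneracy.
[MnF₆]²−: Each fluoride is −1; balancing the −2 overall charge requires Mn(IV). Group 7 minus oxidation state 4 gives a d³ configuration. The d³ configuration leaves the e_g set evenly filled (or empty) — no strong Jahn–Teller driving force.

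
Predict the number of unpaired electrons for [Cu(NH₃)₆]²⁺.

1 unpaired electron

Ammonia is neutral; balancing the +2 overall charge requires Cu(II).
Copper is a group-11 element; Cu(II) is therefore d⁹.
In an octahedral field the d⁹ configuration is t₂g⁶e_g³ (only one arrangement possible), giving 1 unpaired electron.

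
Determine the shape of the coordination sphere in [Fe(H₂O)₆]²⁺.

octahedral

Ligand charges: water is neutral. With an overall charge of +2 the iron centre must be in the +2 oxidation state.
Group 8 minus oxidation state 2 gives a d⁶ configuration.
Coordination number: 6.
Six donors around a single metal centre give an octahedral coordination sphere.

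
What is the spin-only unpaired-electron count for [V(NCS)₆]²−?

1

Ligand charges: each isothiocyanate is −1. With an overall charge of −2 the vanadium centre must be in the +4 oxidation state.
V sits in group 5, so the d-electron count is 5 − 4 = 1.
In an octahedral field the d¹ configuration is t₂g¹e_g⁰ (only one arrangement possible), giving 1 unpaired electron.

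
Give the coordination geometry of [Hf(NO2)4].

Ligand charges: each nitro (N-bound nitrite) is −1. With an overall charge of 0 the hafnium centre must be in the +4 oxidation state.
Hf sits in group 4, so the d-electron count is 4 − 4 = 0.
With 4 monodentate ligands the coordination number is 4.
A d⁰ ion has no crystal-field stabilisation preference between square planar and tetrahedral, so four ligands adopt the sterically favoured tetrahedral geometry.

tetrahedral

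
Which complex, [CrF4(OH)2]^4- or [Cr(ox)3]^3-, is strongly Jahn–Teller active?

[CrF4(OH)2]^4-: Each fluoride is −1; each hydroxide is −1; balancing the −4 overall charge requires Cr(II). Cr sits in group 6, so the d-electron count is 6 − 2 = 4. Fluoride and hydroxide are weak-field ligands for a first-row metal, so the complex is high-spin. The t₂g³e_g¹ (high-spin) configuration has an unevenly filled e_g set; the Jahn–Teller theorem predicts a tetragonal distortion (typically axial elongation) to lift the degeneracy.
[Cr(ox)3]^3-: Each oxalate is −2; balancing the −3 overall charge requires Cr(III). Group 6 minus oxidation state 3 gives a d³ configuration. The d³ configuration leaves the e_g set evenly filled (or empty) — no strong Jahn–Teller driving force.

[CrF4(OH)2]^4-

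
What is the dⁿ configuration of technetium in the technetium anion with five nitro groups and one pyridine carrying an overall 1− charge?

d3

Summing ligand charges against the −1 overall charge gives an oxidation state of +4 for technetium.
Group 7 minus oxidation state 4 gives a d³ configuration.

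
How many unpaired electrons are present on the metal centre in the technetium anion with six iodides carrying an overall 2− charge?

Each iodide is −1; balancing the −2 overall charge requires Tc(IV).
Group 7 minus oxidation state 4 gives a d³ configuration.
In an octahedral field the d³ configuration is t₂g³e_g⁰ (only one arrangement possible), giving 3 unpaired electrons.

3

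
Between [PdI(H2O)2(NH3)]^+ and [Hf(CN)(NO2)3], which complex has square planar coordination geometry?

[PdI(H2O)2(NH3)]^+

For [PdI(H2O)2(NH3)]^+: Each iodide is −1; water is neutral; ammonia is neutral; balancing the +1 overall charge requires Pd(II). Palladium is a group-10 element; Pd(II) is therefore d⁸. A 4d d⁸ ion has a large crystal-field splitting; square planar leaves the high-energy d_{x²−y²} orbital empty and maximises CFSE. → square planar.
For [Hf(CN)(NO2)3]: Ligand charges: each cyanide is −1; each nitro (N-bound nitrite) is −1. With an overall charge of 0 the hafnium centre must be in the +4 oxidation state. Hafnium is a group-4 element; Hf(IV) is therefore d⁰. A d⁰ ion has no crystal-field stabilisation preference between square planar and tetrahedral, so four ligands adopt the sterically favoured tetrahedral geometry. → tetrahedral.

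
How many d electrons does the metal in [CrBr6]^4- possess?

Summing ligand charges against the −4 overall charge gives an oxidation state of +2 for chromium.
Cr sits in group 6, so the d-electron count is 6 − 2 = 4.

d4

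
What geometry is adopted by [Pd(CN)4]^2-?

square planar

Ligand charges: each cyanide is −1. With an overall charge of −2 the palladium centre must be in the +2 oxidation state.
Palladium is a group-10 element; Pd(II) is therefore d⁸.
Coordination number: 4.
A 4d d⁸ ion has a large crystal-field splitting; square planar leaves the high-energy d_{x²−y²} orbital empty and maximises CFSE.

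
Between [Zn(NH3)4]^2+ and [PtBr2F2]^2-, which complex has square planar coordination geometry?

[PtBr2F2]^2-

For [Zn(NH3)4]^2+: Ammonia is neutral; balancing the +2 overall charge requires Zn(II). Zinc is a group-12 element; Zn(II) is therefore d¹⁰. A d¹⁰ ion has no crystal-field stabilisation preference between square planar and tetrahedral, so four ligands adopt the sterically favoured tetrahedral geometry. → tetrahedral.
For [PtBr2F2]^2-: Each bromide is −1; each fluoride is −1; balancing the −2 overall charge requires Pt(II). Pt sits in group 10, so the d-electron count is 10 − 2 = 8. A 5d d⁸ ion has a large crystal-field splitting; square planar leaves the high-energy d_{x²−y²} orbital empty and maximises CFSE. → square planar.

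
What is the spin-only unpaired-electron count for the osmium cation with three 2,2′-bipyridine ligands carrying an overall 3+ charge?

1 unpaired electron

Ligand charges: 2,2′-bipyridine is neutral. With an overall charge of +3 the osmium centre must be in the +3 oxidation state.
Osmium is a group-8 element; Os(III) is therefore d⁵.
Counting donor atoms: 3×2,2′-bipyridine (bidentate) → 6 donors. Coordination number = 6.
The spin state decides the count: a 5d ion has a large Δₒ and is invariably low-spin.
An octahedral low-spin d⁵ ion is t₂g⁵e_g⁰, giving 1 unpaired electron.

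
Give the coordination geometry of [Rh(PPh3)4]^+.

Ligand charges: triphenylphosphine is neutral. With an overall charge of +1 the rhodium centre must be in the +1 oxidation state.
Group 9 minus oxidation state 1 gives a d⁸ configuration.
With 4 monodentate ligands the coordination number is 4.
A 4d d⁸ ion has a large crystal-field splitting; square planar leaves the high-energy d_{x²−y²} orbital empty and maximises CFSE.

square planar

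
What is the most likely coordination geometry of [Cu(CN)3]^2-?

trigonal planar

Each cyanide is −1; balancing the −2 overall charge requires Cu(I).
Copper is a group-11 element; Cu(I) is therefore d¹⁰.
Coordination number: 3.
Three ligands around a d¹⁰ centre minimise repulsion in a trigonal-planar arrangement.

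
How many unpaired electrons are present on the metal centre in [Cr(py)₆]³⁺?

Summing ligand charges against the +3 overall charge gives an oxidation state of +3 for chromium.
Cr sits in group 6, so the d-electron count is 6 − 3 = 3.
In an octahedral field the d³ configuration is t₂g³e_g⁰ (only one arrangement possible), giving 3 unpaired electrons.

3 unpaired electrons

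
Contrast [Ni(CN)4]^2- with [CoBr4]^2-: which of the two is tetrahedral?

For [Ni(CN)4]^2-: Ligand charges: each cyanide is −1. With an overall charge of −2 the nickel centre must be in the +2 oxidation state. Group 10 minus oxidation state 2 gives a d⁸ configuration. Cyanide is a strong-field ligand (high in the spectrochemical series). A 3d d⁸ ion with strong-field ligands gains enough CFSE to favour square planar over tetrahedral. → square planar.
For [CoBr4]^2-: Ligand charges: each bromide is −1. With an overall charge of −2 the cobalt centre must be in the +2 oxidation state. Co sits in group 9, so the d-electron count is 9 − 2 = 7. For a high-spin 3d d⁷ ion with weak-field ligands the small Δₜ gives little square-planar CFSE advantage, so four ligands adopt the sterically favoured tetrahedral geometry. → tetrahedral.

[CoBr4]^2-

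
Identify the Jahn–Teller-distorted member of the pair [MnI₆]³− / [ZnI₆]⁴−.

[MnI₆]³−

[MnI₆]³−: Each iodide is −1; balancing the −3 overall charge requires Mn(III). Mn sits in group 7, so the d-electron count is 7 − 3 = 4. Iodide is a weak-field ligand for a first-row metal, so the complex is high-spin. The t₂g³e_g¹ (high-spin) configuration has an unevenly filled e_g set; the Jahn–Teller theorem predicts a tetragonal distortion (typically axial elongation) to lift the degeneracy.
[ZnI₆]⁴−: Ligand charges: each iodide is −1. With an overall charge of −4 the zinc centre must be in the +2 oxidation state. Zinc is a group-12 element; Zn(II) is therefore d¹⁰. The d¹⁰ configuration leaves the e_g set evenly filled (or empty) — no strong Jahn–Teller driving force.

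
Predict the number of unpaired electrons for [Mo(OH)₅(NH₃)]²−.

Summing ligand charges against the −2 overall charge gives an oxidation state of +3 for molybdenum.
Group 6 minus oxidation state 3 gives a d³ configuration.
In an octahedral field the d³ configuration is t₂g³e_g⁰ (only one arrangement possible), giving 3 unpaired electrons.

3 unpaired electrons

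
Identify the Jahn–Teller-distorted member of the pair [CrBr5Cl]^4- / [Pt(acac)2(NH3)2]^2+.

[CrBr5Cl]^4-

[CrBr5Cl]^4-: Summing ligand charges against the −4 overall charge gives an oxidation state of +2 for chromium. Chromium is a group-6 element; Cr(II) is therefore d⁴. Bromide and chloride are weak-field ligands for a first-row metal, so the complex is high-spin. The t₂g³e_g¹ (high-spin) configuration has an unevenly filled e_g set; the Jahn–Teller theorem predicts a tetragonal distortion (typically axial elongation) to lift the degeneracy.
[Pt(acac)2(NH3)2]^2+: Ligand charges: each acetylacetonate is −1; ammonia is neutral. With an overall charge of +2 the platinum centre must be in the +4 oxidation state. Platinum is a group-10 element; Pt(IV) is therefore d⁶. A 5d ion has a large Δₒ and is invariably low-spin. The d⁶ configuration leaves the e_g set evenly filled (or empty) — no strong Jahn–Teller driving force.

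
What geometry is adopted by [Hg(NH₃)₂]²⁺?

linear

Ammonia is neutral; balancing the +2 overall charge requires Hg(II).
Hg sits in group 12, so the d-electron count is 12 − 2 = 10.
Coordination number: 2.
A d¹⁰ ion with only two ligands adopts a linear arrangement (sp hybridisation; no CFSE preference).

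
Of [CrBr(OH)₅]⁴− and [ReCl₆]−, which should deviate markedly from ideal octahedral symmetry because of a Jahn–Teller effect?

[CrBr(OH)₅]⁴−: Each bromide is −1; each hydroxide is −1; balancing the −4 overall charge requires Cr(II). Group 6 minus oxidation state 2 gives a d⁴ configuration. Bromide and hydroxide are weak-field ligands for a first-row metal, so the complex is high-spin. The t₂g³e_g¹ (high-spin) configuration has an unevenly filled e_g set; the Jahn–Teller theorem predicts a tetragonal distortion (typically axial elongation) to lift the degeneracy.
[ReCl₆]−: Ligand charges: each chloride is −1. With an overall charge of −1 the rhenium centre must be in the +5 oxidation state. Group 7 minus oxidation state 5 gives a d² configuration. The d² configuration leaves the e_g set evenly filled (or empty) — no strong Jahn–Teller driving force.

[CrBr(OH)₅]⁴−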